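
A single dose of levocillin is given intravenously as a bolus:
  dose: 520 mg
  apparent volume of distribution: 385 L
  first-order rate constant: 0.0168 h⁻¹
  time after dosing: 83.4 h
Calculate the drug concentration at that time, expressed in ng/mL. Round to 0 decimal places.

333 ng/mL

C₀ = Dose / Vd = 520.0 / 385 = 1.351 mg/L
C = C₀ · e^(−k·t) = 1.351 × e^(−0.01680 × 83.4)
  = 1.351 × 0.2463 = 0.3328 mg/L
Convert: 0.3328 mg/L × 1000 = 332.8 ng/mL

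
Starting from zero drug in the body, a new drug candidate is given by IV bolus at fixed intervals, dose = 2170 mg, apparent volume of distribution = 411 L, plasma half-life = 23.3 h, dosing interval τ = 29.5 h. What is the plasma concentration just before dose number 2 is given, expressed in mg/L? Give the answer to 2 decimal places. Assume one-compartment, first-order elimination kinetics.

C₀ per dose = Dose / Vd = 2170 / 411 = 5.280 mg/L
k = ln2 / t½ = 0.693147 / 23.3 = 0.02975 h⁻¹
Fraction remaining after one interval: r = e^(−kτ) = e^(−0.02975 × 29.5) = 0.4158
Before dose 2, 1 dose has been given (aged 1τ).
C_trough = C₀ × r = 5.280 × 0.4158 = 2.195 mg/L

2.20 mg/L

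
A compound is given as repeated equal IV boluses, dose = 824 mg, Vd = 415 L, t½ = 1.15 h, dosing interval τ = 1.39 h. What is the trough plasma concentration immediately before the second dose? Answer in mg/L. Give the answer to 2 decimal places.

0.86 mg/L

C₀ per dose = Dose / Vd = 824 / 415 = 1.986 mg/L
k = ln2 / t½ = 0.693147 / 1.15 = 0.6027 h⁻¹
Fraction remaining after one interval: r = e^(−kτ) = e^(−0.6027 × 1.39) = 0.4327
Before dose 2, 1 dose has been given (aged 1τ).
C_trough = C₀ × r = 1.986 × 0.4327 = 0.8593 mg/L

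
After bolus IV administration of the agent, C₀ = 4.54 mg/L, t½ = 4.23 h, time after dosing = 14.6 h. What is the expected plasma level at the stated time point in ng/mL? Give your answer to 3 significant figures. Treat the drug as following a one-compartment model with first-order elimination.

415 ng/mL

k = ln2 / t½ = 0.693147 / 4.23 = 0.1639 h⁻¹
C = C₀ · e^(−k·t) = 4.540 × e^(−0.1639 × 14.6)
  = 4.540 × 0.09136 = 0.4148 mg/L
Convert: 0.4148 mg/L × 1000 = 414.8 ng/mL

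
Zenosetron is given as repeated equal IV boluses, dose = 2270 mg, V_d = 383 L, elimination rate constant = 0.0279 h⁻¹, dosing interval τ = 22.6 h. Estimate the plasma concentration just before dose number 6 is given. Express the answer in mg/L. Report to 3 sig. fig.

C₀ per dose = Dose / Vd = 2270 / 383 = 5.927 mg/L
Fraction remaining after one interval: r = e^(−kτ) = e^(−0.02790 × 22.6) = 0.5323
Before dose 6, 5 doses have been given (aged 1τ, 2τ, 3τ, 4τ, 5τ).
C_trough = C₀ × (r + r² + … + r^5) = C₀ × r(1−r^5)/(1−r)
        = 5.927 × 0.5323 × (1 − 0.04273) / (1 − 0.5323) = 6.457 mg/L

6.46 mg/L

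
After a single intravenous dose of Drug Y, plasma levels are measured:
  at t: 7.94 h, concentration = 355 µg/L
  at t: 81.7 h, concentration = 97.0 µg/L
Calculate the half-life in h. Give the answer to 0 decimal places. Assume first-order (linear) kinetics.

39 h

k = ln(C₁/C₂) / (t₂ − t₁) = ln(355/97.0) / (81.7 − 7.94)
  = 1.297 / 73.76 = 0.01758 h⁻¹
t½ = ln2 / k = 0.693147 / 0.01758 = 39.43 h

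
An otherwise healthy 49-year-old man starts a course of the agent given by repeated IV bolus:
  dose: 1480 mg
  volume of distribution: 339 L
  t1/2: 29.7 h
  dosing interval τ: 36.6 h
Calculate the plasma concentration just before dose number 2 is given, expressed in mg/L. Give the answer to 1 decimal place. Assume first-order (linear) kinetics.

1.9 mg/L

C₀ per dose = Dose / Vd = 1480 / 339 = 4.366 mg/L
k = ln2 / t½ = 0.693147 / 29.7 = 0.02334 h⁻¹
Fraction remaining after one interval: r = e^(−kτ) = e^(−0.02334 × 36.6) = 0.4256
Before dose 2, 1 dose has been given (aged 1τ).
C_trough = C₀ × r = 4.366 × 0.4256 = 1.858 mg/L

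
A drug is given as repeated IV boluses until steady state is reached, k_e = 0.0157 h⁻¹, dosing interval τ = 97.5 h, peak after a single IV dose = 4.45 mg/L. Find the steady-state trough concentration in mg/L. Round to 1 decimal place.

e^(−kτ) = e^(−0.01570 × 97.5) = 0.2164
Accumulation ratio R = 1 / (1 − e^(−kτ)) = 1 / (1 − 0.2164) = 1.276
Steady-state trough = C₀ × R × e^(−kτ) = 4.45 × 1.276 × 0.2164 = 1.229 mg/L

1.2 mg/L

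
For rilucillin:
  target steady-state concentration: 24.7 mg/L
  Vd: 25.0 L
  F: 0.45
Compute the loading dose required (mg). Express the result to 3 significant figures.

LD = Css × Vd / F = 24.7 × 25.0 / 0.45 = 1372 mg

1370 mg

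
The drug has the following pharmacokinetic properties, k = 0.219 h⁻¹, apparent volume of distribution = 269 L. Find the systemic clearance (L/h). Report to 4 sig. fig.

CL = k × Vd = 0.219 × 269 = 58.91 L/h

58.91 L/h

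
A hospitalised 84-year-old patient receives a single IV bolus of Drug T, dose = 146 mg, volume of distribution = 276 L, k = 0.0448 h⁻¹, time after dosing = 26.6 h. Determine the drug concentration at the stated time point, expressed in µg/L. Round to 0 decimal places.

161 µg/L

C₀ = Dose / Vd = 146.0 / 276 = 0.5290 mg/L
C = C₀ · e^(−k·t) = 0.5290 × e^(−0.04480 × 26.6)
  = 0.5290 × 0.3037 = 0.1607 mg/L
Convert: 0.1607 mg/L × 1000 = 160.7 µg/L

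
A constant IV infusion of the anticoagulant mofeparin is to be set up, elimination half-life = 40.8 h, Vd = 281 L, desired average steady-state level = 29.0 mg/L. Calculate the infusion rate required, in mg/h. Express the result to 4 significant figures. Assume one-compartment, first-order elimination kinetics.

138.4 mg/h

k = ln2 / t½ = 0.693147 / 40.8 = 0.01699 h⁻¹
CL = k × Vd = 0.01699 × 281 = 4.774 L/h
At steady state, infusion rate R₀ = Css × CL = 29.0 × 4.774 = 138.4 mg/h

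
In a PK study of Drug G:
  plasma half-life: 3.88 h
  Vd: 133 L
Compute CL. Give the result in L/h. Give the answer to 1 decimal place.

23.8 L/h

k = ln2 / t½ = 0.693147 / 3.88 = 0.1786 h⁻¹
CL = k × Vd = 0.1786 × 133 = 23.75 L/h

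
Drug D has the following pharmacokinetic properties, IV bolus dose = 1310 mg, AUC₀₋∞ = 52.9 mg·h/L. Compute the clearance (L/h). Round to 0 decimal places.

25 L/h

CL = Dose / AUC = 1310 / 52.9 = 24.76 L/h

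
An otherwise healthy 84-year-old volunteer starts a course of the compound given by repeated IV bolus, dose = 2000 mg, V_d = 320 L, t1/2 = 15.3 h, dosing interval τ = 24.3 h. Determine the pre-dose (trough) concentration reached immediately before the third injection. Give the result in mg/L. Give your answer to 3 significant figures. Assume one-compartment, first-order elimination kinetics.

2.77 mg/L

C₀ per dose = Dose / Vd = 2000 / 320 = 6.250 mg/L
k = ln2 / t½ = 0.693147 / 15.3 = 0.04530 h⁻¹
Fraction remaining after one interval: r = e^(−kτ) = e^(−0.04530 × 24.3) = 0.3326
Before dose 3, 2 doses have been given (aged 1τ, 2τ).
C_trough = C₀ × (r + r²) = 6.250 × (0.3326 + 0.1106) = 2.770 mg/L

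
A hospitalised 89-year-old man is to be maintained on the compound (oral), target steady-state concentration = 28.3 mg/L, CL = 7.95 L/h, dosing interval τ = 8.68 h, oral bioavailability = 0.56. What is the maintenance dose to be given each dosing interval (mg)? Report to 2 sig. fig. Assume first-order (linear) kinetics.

At steady state, F × (Dose/τ) = Css × CL.
Dose = Css × CL × τ / F = 28.3 × 7.950 × 8.68 / 0.56 = 3487 mg

3500 mg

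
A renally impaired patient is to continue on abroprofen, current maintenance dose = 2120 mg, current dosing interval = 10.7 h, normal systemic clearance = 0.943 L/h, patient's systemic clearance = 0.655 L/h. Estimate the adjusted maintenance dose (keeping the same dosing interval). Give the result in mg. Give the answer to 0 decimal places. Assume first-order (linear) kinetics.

To keep the same average steady-state level, dosing rate must scale with clearance.
CL ratio = 0.655 / 0.943 = 0.6946
New dose (same interval) = 2120 × 0.6946 = 1473 mg

1473 mg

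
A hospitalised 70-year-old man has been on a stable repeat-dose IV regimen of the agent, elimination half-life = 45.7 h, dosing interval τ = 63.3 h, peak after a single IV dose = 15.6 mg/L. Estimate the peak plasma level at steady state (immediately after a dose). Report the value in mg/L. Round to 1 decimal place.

25.3 mg/L

k = ln2 / t½ = 0.693147 / 45.7 = 0.01517 h⁻¹
e^(−kτ) = e^(−0.01517 × 63.3) = 0.3828
Accumulation ratio R = 1 / (1 − e^(−kτ)) = 1 / (1 − 0.3828) = 1.620
Steady-state peak = C₀ × R = 15.6 × 1.620 = 25.27 mg/L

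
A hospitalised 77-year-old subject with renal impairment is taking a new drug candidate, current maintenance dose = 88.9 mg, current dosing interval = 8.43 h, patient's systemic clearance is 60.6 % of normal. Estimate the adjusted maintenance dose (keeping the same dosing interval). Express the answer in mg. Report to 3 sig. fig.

53.9 mg

To keep the same average steady-state level, dosing rate must scale with clearance.
CL ratio = 60.6 / 100 = 0.6060
New dose (same interval) = 88.9 × 0.6060 = 53.87 mg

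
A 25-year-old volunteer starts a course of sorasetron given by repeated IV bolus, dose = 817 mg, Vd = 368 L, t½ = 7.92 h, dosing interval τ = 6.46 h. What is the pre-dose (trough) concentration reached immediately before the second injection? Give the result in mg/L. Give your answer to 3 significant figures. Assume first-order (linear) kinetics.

C₀ per dose = Dose / Vd = 817 / 368 = 2.220 mg/L
k = ln2 / t½ = 0.693147 / 7.92 = 0.08752 h⁻¹
Fraction remaining after one interval: r = e^(−kτ) = e^(−0.08752 × 6.46) = 0.5681
Before dose 2, 1 dose has been given (aged 1τ).
C_trough = C₀ × r = 2.220 × 0.5681 = 1.261 mg/L

1.26 mg/L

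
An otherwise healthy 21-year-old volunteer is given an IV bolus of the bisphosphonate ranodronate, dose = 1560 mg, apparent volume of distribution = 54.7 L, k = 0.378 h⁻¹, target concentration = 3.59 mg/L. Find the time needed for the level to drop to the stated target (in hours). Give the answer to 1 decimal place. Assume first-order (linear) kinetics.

5.5 h

C₀ = Dose / Vd = 1560 / 54.7 = 28.52 mg/L
t = ln(C₀ / C) / k = ln(28.52 / 3.59) / 0.3780
  = ln(7.944) / 0.3780 = 2.072 / 0.3780 = 5.481 h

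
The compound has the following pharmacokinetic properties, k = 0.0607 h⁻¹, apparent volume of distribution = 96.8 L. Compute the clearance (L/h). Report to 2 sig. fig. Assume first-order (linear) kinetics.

5.9 L/h

CL = k × Vd = 0.0607 × 96.8 = 5.876 L/h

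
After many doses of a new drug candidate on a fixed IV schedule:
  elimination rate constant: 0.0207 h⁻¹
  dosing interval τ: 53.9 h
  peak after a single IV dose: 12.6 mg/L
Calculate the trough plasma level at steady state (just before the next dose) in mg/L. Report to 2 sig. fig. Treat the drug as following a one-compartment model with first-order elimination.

e^(−kτ) = e^(−0.02070 × 53.9) = 0.3277
Accumulation ratio R = 1 / (1 − e^(−kτ)) = 1 / (1 − 0.3277) = 1.487
Steady-state trough = C₀ × R × e^(−kτ) = 12.6 × 1.487 × 0.3277 = 6.140 mg/L

6.1 mg/L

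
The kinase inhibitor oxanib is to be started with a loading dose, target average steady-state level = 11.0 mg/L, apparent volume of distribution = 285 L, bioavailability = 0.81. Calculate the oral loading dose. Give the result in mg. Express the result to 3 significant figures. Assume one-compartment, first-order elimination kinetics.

LD = Css × Vd / F = 11.0 × 285 / 0.81 = 3870 mg

3870 mg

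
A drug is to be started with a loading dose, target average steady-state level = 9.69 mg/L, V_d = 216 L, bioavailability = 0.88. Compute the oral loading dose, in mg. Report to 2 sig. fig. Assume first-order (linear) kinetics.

2400 mg

LD = Css × Vd / F = 9.69 × 216 / 0.88 = 2378 mg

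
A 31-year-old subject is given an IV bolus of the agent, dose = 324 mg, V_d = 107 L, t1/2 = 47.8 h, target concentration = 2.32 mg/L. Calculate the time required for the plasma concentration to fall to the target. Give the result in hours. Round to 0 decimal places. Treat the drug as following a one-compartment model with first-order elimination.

C₀ = Dose / Vd = 324.0 / 107 = 3.028 mg/L
k = ln2 / t½ = 0.693147 / 47.8 = 0.01450 h⁻¹
t = ln(C₀ / C) / k = ln(3.028 / 2.32) / 0.01450
  = ln(1.305) / 0.01450 = 0.2662 / 0.01450 = 18.36 h

18 h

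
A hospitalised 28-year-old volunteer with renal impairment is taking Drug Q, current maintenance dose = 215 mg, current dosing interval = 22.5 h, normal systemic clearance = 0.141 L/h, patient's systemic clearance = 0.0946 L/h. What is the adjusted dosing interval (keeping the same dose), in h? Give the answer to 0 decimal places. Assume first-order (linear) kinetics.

34 h

To keep the same average steady-state level, dosing rate must scale with clearance.
CL ratio = 0.0946 / 0.141 = 0.6709
New interval (same dose) = 22.5 / 0.6709 = 33.54 h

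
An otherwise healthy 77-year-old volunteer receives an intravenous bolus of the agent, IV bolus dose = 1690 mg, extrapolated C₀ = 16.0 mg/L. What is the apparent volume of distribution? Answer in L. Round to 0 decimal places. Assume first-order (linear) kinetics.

106 L

Vd = Dose / C₀ = 1690 / 16.0 = 105.6 L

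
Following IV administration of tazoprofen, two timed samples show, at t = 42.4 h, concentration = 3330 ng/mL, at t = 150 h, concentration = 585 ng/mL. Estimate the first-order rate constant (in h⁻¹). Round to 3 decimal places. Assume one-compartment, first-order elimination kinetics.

0.016 h⁻¹

k = ln(C₁/C₂) / (t₂ − t₁) = ln(3330/585) / (150 − 42.4)
  = 1.739 / 107.6 = 0.01616 h⁻¹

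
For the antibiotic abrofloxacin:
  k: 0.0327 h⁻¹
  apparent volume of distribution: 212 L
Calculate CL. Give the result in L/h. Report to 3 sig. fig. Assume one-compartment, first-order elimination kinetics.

CL = k × Vd = 0.0327 × 212 = 6.932 L/h

6.93 L/h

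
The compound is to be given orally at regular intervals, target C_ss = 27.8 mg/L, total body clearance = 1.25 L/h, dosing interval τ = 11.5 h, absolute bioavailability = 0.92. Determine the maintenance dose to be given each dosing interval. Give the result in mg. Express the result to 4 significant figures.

434.4 mg

At steady state, F × (Dose/τ) = Css × CL.
Dose = Css × CL × τ / F = 27.8 × 1.250 × 11.5 / 0.92 = 434.4 mg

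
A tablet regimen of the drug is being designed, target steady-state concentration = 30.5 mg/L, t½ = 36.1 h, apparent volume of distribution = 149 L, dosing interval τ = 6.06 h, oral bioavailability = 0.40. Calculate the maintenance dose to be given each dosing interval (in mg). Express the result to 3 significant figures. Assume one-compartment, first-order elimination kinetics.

k = ln2 / t½ = 0.693147 / 36.1 = 0.01920 h⁻¹
CL = k × Vd = 0.01920 × 149 = 2.861 L/h
At steady state, F × (Dose/τ) = Css × CL.
Dose = Css × CL × τ / F = 30.5 × 2.861 × 6.06 / 0.40 = 1322 mg

1320 mg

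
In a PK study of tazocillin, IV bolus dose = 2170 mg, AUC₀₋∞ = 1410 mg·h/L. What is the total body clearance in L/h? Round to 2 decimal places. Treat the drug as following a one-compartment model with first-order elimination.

1.54 L/h

CL = Dose / AUC = 2170 / 1410 = 1.539 L/h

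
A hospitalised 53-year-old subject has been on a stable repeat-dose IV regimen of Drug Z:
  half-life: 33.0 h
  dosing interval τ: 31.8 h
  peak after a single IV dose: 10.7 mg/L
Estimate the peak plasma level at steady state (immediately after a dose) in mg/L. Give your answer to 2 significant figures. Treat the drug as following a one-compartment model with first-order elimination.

k = ln2 / t½ = 0.693147 / 33.0 = 0.02100 h⁻¹
e^(−kτ) = e^(−0.02100 × 31.8) = 0.5128
Accumulation ratio R = 1 / (1 − e^(−kτ)) = 1 / (1 − 0.5128) = 2.053
Steady-state peak = C₀ × R = 10.7 × 2.053 = 21.97 mg/L

22 mg/L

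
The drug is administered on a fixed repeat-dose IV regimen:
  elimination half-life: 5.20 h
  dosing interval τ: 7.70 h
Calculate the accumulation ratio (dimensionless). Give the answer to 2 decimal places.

k = ln2 / t½ = 0.693147 / 5.20 = 0.1333 h⁻¹
e^(−kτ) = e^(−0.1333 × 7.70) = 0.3583
Accumulation ratio R = 1 / (1 − e^(−kτ)) = 1 / (1 − 0.3583) = 1.558

1.56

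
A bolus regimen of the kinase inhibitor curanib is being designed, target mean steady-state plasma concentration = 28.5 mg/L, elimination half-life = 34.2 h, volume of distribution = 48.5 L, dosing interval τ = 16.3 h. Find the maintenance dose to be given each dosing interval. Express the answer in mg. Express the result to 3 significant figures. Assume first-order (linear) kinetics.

457 mg

k = ln2 / t½ = 0.693147 / 34.2 = 0.02027 h⁻¹
CL = k × Vd = 0.02027 × 48.5 = 0.9831 L/h
At steady state, Dose/τ = Css × CL.
Dose = Css × CL × τ = 28.5 × 0.9831 × 16.3 = 456.7 mg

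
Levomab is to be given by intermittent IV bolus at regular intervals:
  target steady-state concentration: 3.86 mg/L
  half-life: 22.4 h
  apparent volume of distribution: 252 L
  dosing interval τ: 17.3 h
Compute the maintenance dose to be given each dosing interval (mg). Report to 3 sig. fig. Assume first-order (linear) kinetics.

k = ln2 / t½ = 0.693147 / 22.4 = 0.03094 h⁻¹
CL = k × Vd = 0.03094 × 252 = 7.797 L/h
At steady state, Dose/τ = Css × CL.
Dose = Css × CL × τ = 3.86 × 7.797 × 17.3 = 520.7 mg

521 mg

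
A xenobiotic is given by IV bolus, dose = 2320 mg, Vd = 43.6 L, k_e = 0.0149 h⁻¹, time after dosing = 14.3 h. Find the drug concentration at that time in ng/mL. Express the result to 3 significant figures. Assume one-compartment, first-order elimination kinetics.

43000 ng/mL

C₀ = Dose / Vd = 2320 / 43.6 = 53.21 mg/L
C = C₀ · e^(−k·t) = 53.21 × e^(−0.01490 × 14.3)
  = 53.21 × 0.8081 = 43.00 mg/L
Convert: 43.00 mg/L × 1000 = 43000 ng/mL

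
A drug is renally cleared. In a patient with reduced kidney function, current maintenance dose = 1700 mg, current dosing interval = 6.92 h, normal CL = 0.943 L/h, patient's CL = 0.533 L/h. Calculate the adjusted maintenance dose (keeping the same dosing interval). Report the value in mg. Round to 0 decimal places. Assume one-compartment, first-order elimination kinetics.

To keep the same average steady-state level, dosing rate must scale with clearance.
CL ratio = 0.533 / 0.943 = 0.5652
New dose (same interval) = 1700 × 0.5652 = 960.8 mg

961 mg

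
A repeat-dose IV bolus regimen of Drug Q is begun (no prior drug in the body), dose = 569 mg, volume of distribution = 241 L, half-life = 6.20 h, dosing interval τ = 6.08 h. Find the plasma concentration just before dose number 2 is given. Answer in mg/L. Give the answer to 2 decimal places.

C₀ per dose = Dose / Vd = 569 / 241 = 2.361 mg/L
k = ln2 / t½ = 0.693147 / 6.20 = 0.1118 h⁻¹
Fraction remaining after one interval: r = e^(−kτ) = e^(−0.1118 × 6.08) = 0.5067
Before dose 2, 1 dose has been given (aged 1τ).
C_trough = C₀ × r = 2.361 × 0.5067 = 1.196 mg/L

1.20 mg/L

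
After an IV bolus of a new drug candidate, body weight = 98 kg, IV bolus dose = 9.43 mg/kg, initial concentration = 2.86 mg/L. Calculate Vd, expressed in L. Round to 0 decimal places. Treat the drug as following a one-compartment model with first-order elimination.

323 L

Dose = 9.43 × 98 = 924.1 mg
Vd = Dose / C₀ = 924.1 / 2.86 = 323.1 L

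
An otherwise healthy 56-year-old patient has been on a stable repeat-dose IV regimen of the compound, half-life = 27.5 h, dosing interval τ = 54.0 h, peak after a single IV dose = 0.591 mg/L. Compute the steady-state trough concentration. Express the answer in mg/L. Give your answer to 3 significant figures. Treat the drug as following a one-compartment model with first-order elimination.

k = ln2 / t½ = 0.693147 / 27.5 = 0.02521 h⁻¹
e^(−kτ) = e^(−0.02521 × 54.0) = 0.2563
Accumulation ratio R = 1 / (1 − e^(−kτ)) = 1 / (1 − 0.2563) = 1.345
Steady-state trough = C₀ × R × e^(−kτ) = 0.591 × 1.345 × 0.2563 = 0.2037 mg/L

0.204 mg/L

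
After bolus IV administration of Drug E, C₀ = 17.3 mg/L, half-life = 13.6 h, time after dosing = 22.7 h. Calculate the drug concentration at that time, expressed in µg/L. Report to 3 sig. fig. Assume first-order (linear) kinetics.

k = ln2 / t½ = 0.693147 / 13.6 = 0.05097 h⁻¹
C = C₀ · e^(−k·t) = 17.30 × e^(−0.05097 × 22.7)
  = 17.30 × 0.3144 = 5.439 mg/L
Convert: 5.439 mg/L × 1000 = 5439 µg/L

5440 µg/L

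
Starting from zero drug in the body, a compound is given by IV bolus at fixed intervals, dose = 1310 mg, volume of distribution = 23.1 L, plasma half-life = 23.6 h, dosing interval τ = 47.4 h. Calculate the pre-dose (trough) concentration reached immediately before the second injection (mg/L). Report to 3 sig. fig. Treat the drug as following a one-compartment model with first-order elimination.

14.1 mg/L

C₀ per dose = Dose / Vd = 1310 / 23.1 = 56.71 mg/L
k = ln2 / t½ = 0.693147 / 23.6 = 0.02937 h⁻¹
Fraction remaining after one interval: r = e^(−kτ) = e^(−0.02937 × 47.4) = 0.2485
Before dose 2, 1 dose has been given (aged 1τ).
C_trough = C₀ × r = 56.71 × 0.2485 = 14.09 mg/L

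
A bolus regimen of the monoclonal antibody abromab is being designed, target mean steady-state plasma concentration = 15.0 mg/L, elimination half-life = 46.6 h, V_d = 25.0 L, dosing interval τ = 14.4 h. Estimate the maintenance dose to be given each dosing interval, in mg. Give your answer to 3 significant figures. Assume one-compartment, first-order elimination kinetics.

80.3 mg

k = ln2 / t½ = 0.693147 / 46.6 = 0.01487 h⁻¹
CL = k × Vd = 0.01487 × 25.0 = 0.3718 L/h
At steady state, Dose/τ = Css × CL.
Dose = Css × CL × τ = 15.0 × 0.3718 × 14.4 = 80.31 mg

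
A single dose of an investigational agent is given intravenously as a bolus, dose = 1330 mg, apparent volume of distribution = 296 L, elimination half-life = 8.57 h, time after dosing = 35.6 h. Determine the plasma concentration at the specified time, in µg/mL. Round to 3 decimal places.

C₀ = Dose / Vd = 1330 / 296 = 4.493 mg/L
k = ln2 / t½ = 0.693147 / 8.57 = 0.08088 h⁻¹
C = C₀ · e^(−k·t) = 4.493 × e^(−0.08088 × 35.6)
  = 4.493 × 0.05617 = 0.2524 mg/L
(0.2524 mg/L = 0.2524 µg/mL)

0.252 µg/mL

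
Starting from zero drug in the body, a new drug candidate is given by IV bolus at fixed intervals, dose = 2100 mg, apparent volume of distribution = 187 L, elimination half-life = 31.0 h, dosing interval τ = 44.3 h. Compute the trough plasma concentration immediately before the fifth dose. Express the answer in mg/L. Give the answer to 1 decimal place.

6.5 mg/L

C₀ per dose = Dose / Vd = 2100 / 187 = 11.23 mg/L
k = ln2 / t½ = 0.693147 / 31.0 = 0.02236 h⁻¹
Fraction remaining after one interval: r = e^(−kτ) = e^(−0.02236 × 44.3) = 0.3714
Before dose 5, 4 doses have been given (aged 1τ, 2τ, 3τ, 4τ).
C_trough = C₀ × (r + r² + … + r^4) = C₀ × r(1−r^4)/(1−r)
        = 11.23 × 0.3714 × (1 − 0.01903) / (1 − 0.3714) = 6.509 mg/L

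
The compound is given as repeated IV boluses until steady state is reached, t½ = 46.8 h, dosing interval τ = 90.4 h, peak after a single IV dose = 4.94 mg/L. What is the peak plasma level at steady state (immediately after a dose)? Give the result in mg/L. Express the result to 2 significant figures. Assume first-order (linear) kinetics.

6.7 mg/L

k = ln2 / t½ = 0.693147 / 46.8 = 0.01481 h⁻¹
e^(−kτ) = e^(−0.01481 × 90.4) = 0.2622
Accumulation ratio R = 1 / (1 − e^(−kτ)) = 1 / (1 − 0.2622) = 1.355
Steady-state peak = C₀ × R = 4.94 × 1.355 = 6.694 mg/L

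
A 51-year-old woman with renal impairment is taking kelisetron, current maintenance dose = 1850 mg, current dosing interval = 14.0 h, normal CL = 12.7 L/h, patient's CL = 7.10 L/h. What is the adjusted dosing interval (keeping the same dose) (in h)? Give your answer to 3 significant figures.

To keep the same average steady-state level, dosing rate must scale with clearance.
CL ratio = 7.10 / 12.7 = 0.5591
New interval (same dose) = 14.0 / 0.5591 = 25.04 h

25.0 h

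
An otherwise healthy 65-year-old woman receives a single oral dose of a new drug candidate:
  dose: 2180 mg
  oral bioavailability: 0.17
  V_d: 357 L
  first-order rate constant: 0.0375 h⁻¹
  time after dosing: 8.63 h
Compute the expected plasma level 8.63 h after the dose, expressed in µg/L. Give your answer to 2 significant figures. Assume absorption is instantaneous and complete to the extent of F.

Amount reaching circulation = F × Dose = 0.17 × 2180 = 370.6 mg
C₀ = F·Dose / Vd = 370.6 / 357 = 1.038 mg/L
C = C₀ · e^(−k·t) = 1.038 × e^(−0.03750 × 8.63)
  = 1.038 × 0.7235 = 0.7510 mg/L
Convert: 0.7510 mg/L × 1000 = 751.0 µg/L

750 µg/L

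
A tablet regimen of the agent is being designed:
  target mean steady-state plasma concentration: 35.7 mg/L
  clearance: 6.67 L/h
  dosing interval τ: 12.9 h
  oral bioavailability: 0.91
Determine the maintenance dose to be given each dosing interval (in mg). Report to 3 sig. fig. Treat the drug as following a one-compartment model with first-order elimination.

At steady state, F × (Dose/τ) = Css × CL.
Dose = Css × CL × τ / F = 35.7 × 6.670 × 12.9 / 0.91 = 3376 mg

3380 mg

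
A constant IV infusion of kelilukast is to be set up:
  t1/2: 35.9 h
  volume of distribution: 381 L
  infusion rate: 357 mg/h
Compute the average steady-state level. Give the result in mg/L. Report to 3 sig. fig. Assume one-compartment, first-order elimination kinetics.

48.5 mg/L

k = ln2 / t½ = 0.693147 / 35.9 = 0.01931 h⁻¹
CL = k × Vd = 0.01931 × 381 = 7.357 L/h
At steady state Css = R₀ / CL = 357 / 7.357 = 48.53 mg/L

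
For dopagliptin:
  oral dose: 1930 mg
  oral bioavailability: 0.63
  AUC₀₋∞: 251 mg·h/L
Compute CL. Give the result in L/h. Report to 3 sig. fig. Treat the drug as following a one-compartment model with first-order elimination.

CL = F·Dose / AUC = 0.63 × 1930 / 251 = 4.844 L/h

4.84 L/h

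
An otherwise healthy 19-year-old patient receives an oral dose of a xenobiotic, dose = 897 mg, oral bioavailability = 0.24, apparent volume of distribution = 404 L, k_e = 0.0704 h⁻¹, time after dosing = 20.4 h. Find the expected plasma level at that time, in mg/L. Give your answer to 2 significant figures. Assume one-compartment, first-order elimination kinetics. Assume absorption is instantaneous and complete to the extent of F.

0.13 mg/L

Amount reaching circulation = F × Dose = 0.24 × 897.0 = 215.3 mg
C₀ = F·Dose / Vd = 215.3 / 404 = 0.5329 mg/L
C = C₀ · e^(−k·t) = 0.5329 × e^(−0.07040 × 20.4)
  = 0.5329 × 0.2378 = 0.1267 mg/L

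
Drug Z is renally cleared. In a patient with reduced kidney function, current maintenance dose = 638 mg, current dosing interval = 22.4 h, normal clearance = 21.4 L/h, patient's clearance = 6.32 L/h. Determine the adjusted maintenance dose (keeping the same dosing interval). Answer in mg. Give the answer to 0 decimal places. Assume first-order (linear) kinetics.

188 mg

To keep the same average steady-state level, dosing rate must scale with clearance.
CL ratio = 6.32 / 21.4 = 0.2953
New dose (same interval) = 638 × 0.2953 = 188.4 mg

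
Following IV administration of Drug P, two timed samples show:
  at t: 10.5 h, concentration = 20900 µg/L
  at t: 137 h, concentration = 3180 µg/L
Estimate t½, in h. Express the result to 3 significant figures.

k = ln(C₁/C₂) / (t₂ − t₁) = ln(20900/3180) / (137 − 10.5)
  = 1.883 / 126.5 = 0.01489 h⁻¹
t½ = ln2 / k = 0.693147 / 0.01489 = 46.55 h

46.6 h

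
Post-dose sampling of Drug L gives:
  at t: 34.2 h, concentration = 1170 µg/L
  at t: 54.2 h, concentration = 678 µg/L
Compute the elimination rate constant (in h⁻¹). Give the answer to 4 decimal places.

0.0273 h⁻¹

k = ln(C₁/C₂) / (t₂ − t₁) = ln(1170/678) / (54.2 − 34.2)
  = 0.5456 / 20.00 = 0.02728 h⁻¹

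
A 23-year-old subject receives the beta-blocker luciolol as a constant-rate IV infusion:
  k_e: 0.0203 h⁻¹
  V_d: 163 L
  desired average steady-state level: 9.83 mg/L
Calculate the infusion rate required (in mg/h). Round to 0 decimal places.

CL = k × Vd = 0.02030 × 163 = 3.309 L/h
At steady state, infusion rate R₀ = Css × CL = 9.83 × 3.309 = 32.53 mg/h

33 mg/h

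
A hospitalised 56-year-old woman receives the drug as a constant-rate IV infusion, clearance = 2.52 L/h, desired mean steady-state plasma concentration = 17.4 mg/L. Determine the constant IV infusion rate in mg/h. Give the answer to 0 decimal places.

44 mg/h

At steady state, infusion rate R₀ = Css × CL = 17.4 × 2.520 = 43.85 mg/h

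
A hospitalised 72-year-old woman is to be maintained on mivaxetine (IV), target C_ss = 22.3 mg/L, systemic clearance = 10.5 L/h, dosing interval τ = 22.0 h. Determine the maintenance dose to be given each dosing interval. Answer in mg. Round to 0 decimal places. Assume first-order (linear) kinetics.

At steady state, Dose/τ = Css × CL.
Dose = Css × CL × τ = 22.3 × 10.50 × 22.0 = 5151 mg

5151 mg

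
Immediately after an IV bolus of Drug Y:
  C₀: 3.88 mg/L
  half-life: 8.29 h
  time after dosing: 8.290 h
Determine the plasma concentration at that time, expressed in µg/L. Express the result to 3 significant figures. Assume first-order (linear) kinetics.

1940 µg/L

k = ln2 / t½ = 0.693147 / 8.29 = 0.08361 h⁻¹
t / t½ = 8.290 / 8.29 = 1 half-lives
C = C₀ × (1/2)^1 = 3.880 × 0.5000 = 1.940 mg/L
Convert: 1.940 mg/L × 1000 = 1940 µg/L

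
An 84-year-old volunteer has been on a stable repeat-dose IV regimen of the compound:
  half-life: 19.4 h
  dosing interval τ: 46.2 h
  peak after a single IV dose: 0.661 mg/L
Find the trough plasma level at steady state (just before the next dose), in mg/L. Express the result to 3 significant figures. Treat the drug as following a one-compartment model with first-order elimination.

0.157 mg/L

k = ln2 / t½ = 0.693147 / 19.4 = 0.03573 h⁻¹
e^(−kτ) = e^(−0.03573 × 46.2) = 0.1919
Accumulation ratio R = 1 / (1 − e^(−kτ)) = 1 / (1 − 0.1919) = 1.237
Steady-state trough = C₀ × R × e^(−kτ) = 0.661 × 1.237 × 0.1919 = 0.1569 mg/L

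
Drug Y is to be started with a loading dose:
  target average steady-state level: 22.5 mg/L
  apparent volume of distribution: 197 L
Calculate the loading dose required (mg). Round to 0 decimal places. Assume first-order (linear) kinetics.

4433 mg

LD = Css × Vd = 22.5 × 197 = 4433 mg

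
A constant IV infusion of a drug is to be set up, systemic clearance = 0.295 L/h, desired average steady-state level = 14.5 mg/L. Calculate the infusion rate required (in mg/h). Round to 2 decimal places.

4.28 mg/h

At steady state, infusion rate R₀ = Css × CL = 14.5 × 0.2950 = 4.278 mg/h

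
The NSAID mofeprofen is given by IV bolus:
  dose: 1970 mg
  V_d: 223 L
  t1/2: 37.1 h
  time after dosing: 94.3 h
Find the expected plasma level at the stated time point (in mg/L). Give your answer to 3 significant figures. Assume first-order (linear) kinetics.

1.52 mg/L

C₀ = Dose / Vd = 1970 / 223 = 8.834 mg/L
k = ln2 / t½ = 0.693147 / 37.1 = 0.01868 h⁻¹
C = C₀ · e^(−k·t) = 8.834 × e^(−0.01868 × 94.3)
  = 8.834 × 0.1718 = 1.518 mg/L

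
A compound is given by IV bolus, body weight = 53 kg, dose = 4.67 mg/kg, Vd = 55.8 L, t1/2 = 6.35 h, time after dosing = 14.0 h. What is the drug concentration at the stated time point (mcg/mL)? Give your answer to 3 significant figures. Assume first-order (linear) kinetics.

0.962 mcg/mL

Total dose = 4.67 × 53 = 247.5 mg
C₀ = Dose / Vd = 247.5 / 55.8 = 4.435 mg/L
k = ln2 / t½ = 0.693147 / 6.35 = 0.1092 h⁻¹
C = C₀ · e^(−k·t) = 4.435 × e^(−0.1092 × 14.0)
  = 4.435 × 0.2168 = 0.9615 mg/L
(0.9615 mg/L = 0.9615 mcg/mL)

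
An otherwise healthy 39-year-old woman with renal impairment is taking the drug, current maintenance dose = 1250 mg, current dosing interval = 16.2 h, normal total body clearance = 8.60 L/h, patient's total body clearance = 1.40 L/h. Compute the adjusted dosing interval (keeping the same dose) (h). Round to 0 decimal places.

To keep the same average steady-state level, dosing rate must scale with clearance.
CL ratio = 1.40 / 8.60 = 0.1628
New interval (same dose) = 16.2 / 0.1628 = 99.51 h

100 h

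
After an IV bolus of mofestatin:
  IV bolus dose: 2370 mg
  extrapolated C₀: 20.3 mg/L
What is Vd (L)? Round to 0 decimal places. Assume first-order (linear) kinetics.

Vd = Dose / C₀ = 2370 / 20.3 = 116.7 L

117 L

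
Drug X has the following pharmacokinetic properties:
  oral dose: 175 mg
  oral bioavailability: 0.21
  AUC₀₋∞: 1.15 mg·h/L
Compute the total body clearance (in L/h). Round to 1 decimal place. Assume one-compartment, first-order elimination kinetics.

CL = F·Dose / AUC = 0.21 × 175 / 1.15 = 31.96 L/h

32.0 L/h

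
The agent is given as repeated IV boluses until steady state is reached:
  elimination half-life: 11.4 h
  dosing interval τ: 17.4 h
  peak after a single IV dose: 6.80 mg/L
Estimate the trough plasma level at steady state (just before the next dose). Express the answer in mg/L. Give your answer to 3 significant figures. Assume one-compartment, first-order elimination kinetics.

k = ln2 / t½ = 0.693147 / 11.4 = 0.06080 h⁻¹
e^(−kτ) = e^(−0.06080 × 17.4) = 0.3472
Accumulation ratio R = 1 / (1 − e^(−kτ)) = 1 / (1 − 0.3472) = 1.532
Steady-state trough = C₀ × R × e^(−kτ) = 6.80 × 1.532 × 0.3472 = 3.617 mg/L

3.62 mg/L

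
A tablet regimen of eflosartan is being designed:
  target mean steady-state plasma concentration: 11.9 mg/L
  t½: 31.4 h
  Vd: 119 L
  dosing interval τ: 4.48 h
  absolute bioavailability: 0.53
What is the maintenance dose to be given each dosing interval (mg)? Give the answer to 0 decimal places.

264 mg

k = ln2 / t½ = 0.693147 / 31.4 = 0.02207 h⁻¹
CL = k × Vd = 0.02207 × 119 = 2.626 L/h
At steady state, F × (Dose/τ) = Css × CL.
Dose = Css × CL × τ / F = 11.9 × 2.626 × 4.48 / 0.53 = 264.1 mg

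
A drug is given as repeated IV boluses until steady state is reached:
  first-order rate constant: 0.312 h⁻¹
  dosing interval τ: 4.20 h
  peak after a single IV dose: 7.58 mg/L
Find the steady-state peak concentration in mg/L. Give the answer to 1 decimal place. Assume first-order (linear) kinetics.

e^(−kτ) = e^(−0.3120 × 4.20) = 0.2697
Accumulation ratio R = 1 / (1 − e^(−kτ)) = 1 / (1 − 0.2697) = 1.369
Steady-state peak = C₀ × R = 7.58 × 1.369 = 10.38 mg/L

10.4 mg/L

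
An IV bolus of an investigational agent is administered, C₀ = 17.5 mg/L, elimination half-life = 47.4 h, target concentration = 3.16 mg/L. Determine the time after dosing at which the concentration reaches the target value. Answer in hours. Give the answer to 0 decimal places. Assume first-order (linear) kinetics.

k = ln2 / t½ = 0.693147 / 47.4 = 0.01462 h⁻¹
t = ln(C₀ / C) / k = ln(17.50 / 3.16) / 0.01462
  = ln(5.538) / 0.01462 = 1.712 / 0.01462 = 117.1 h

117 h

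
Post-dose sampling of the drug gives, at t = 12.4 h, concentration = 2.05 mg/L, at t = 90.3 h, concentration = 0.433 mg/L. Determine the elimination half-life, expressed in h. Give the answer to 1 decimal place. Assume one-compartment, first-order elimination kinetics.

k = ln(C₁/C₂) / (t₂ − t₁) = ln(2.05/0.433) / (90.3 − 12.4)
  = 1.555 / 77.90 = 0.01996 h⁻¹
t½ = ln2 / k = 0.693147 / 0.01996 = 34.73 h

34.7 h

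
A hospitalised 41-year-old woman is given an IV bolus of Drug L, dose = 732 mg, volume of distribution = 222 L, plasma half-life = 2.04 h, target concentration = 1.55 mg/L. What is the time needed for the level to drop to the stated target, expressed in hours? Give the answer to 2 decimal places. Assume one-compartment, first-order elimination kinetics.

C₀ = Dose / Vd = 732.0 / 222 = 3.297 mg/L
k = ln2 / t½ = 0.693147 / 2.04 = 0.3398 h⁻¹
t = ln(C₀ / C) / k = ln(3.297 / 1.55) / 0.3398
  = ln(2.127) / 0.3398 = 0.7547 / 0.3398 = 2.221 h

2.22 h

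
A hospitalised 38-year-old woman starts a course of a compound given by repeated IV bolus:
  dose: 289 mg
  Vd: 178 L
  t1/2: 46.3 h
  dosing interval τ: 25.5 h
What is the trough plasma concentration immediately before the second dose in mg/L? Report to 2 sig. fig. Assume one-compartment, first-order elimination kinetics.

1.1 mg/L

C₀ per dose = Dose / Vd = 289 / 178 = 1.624 mg/L
k = ln2 / t½ = 0.693147 / 46.3 = 0.01497 h⁻¹
Fraction remaining after one interval: r = e^(−kτ) = e^(−0.01497 × 25.5) = 0.6827
Before dose 2, 1 dose has been given (aged 1τ).
C_trough = C₀ × r = 1.624 × 0.6827 = 1.109 mg/L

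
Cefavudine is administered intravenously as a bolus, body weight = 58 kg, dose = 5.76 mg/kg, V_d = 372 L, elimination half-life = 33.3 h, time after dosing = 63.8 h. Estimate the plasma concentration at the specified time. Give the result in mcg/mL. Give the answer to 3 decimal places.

Total dose = 5.76 × 58 = 334.1 mg
C₀ = Dose / Vd = 334.1 / 372 = 0.8981 mg/L
k = ln2 / t½ = 0.693147 / 33.3 = 0.02082 h⁻¹
C = C₀ · e^(−k·t) = 0.8981 × e^(−0.02082 × 63.8)
  = 0.8981 × 0.2649 = 0.2379 mg/L
(0.2379 mg/L = 0.2379 mcg/mL)

0.238 mcg/mL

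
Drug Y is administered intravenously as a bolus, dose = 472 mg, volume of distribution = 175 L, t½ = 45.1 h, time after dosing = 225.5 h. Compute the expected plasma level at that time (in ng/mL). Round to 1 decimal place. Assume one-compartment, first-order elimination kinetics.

C₀ = Dose / Vd = 472.0 / 175 = 2.697 mg/L
k = ln2 / t½ = 0.693147 / 45.1 = 0.01537 h⁻¹
t / t½ = 225.5 / 45.1 = 5 half-lives
C = C₀ × (1/2)^5 = 2.697 × 0.03125 = 0.08428 mg/L
Convert: 0.08428 mg/L × 1000 = 84.28 ng/mL

84.3 ng/mL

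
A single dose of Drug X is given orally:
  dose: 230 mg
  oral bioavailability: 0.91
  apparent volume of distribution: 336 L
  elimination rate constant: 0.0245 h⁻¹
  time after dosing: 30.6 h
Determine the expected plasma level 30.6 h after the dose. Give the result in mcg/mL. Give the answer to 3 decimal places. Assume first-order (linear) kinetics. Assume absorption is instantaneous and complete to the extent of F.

0.294 mcg/mL

Amount reaching circulation = F × Dose = 0.91 × 230.0 = 209.3 mg
C₀ = F·Dose / Vd = 209.3 / 336 = 0.6229 mg/L
C = C₀ · e^(−k·t) = 0.6229 × e^(−0.02450 × 30.6)
  = 0.6229 × 0.4725 = 0.2943 mg/L
(0.2943 mg/L = 0.2943 mcg/mL)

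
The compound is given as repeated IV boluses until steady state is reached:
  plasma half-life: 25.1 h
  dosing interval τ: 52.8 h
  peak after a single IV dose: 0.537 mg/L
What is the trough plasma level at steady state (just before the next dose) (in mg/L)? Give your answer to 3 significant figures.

0.163 mg/L

k = ln2 / t½ = 0.693147 / 25.1 = 0.02762 h⁻¹
e^(−kτ) = e^(−0.02762 × 52.8) = 0.2326
Accumulation ratio R = 1 / (1 − e^(−kτ)) = 1 / (1 − 0.2326) = 1.303
Steady-state trough = C₀ × R × e^(−kτ) = 0.537 × 1.303 × 0.2326 = 0.1628 mg/L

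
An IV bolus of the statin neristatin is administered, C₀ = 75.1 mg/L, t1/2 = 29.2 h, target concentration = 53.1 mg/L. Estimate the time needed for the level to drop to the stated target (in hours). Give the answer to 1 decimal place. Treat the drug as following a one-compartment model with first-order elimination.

k = ln2 / t½ = 0.693147 / 29.2 = 0.02374 h⁻¹
t = ln(C₀ / C) / k = ln(75.10 / 53.1) / 0.02374
  = ln(1.414) / 0.02374 = 0.3464 / 0.02374 = 14.59 h

14.6 h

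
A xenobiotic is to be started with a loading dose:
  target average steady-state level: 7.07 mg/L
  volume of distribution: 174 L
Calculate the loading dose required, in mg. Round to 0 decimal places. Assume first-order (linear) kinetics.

1230 mg

LD = Css × Vd = 7.07 × 174 = 1230 mg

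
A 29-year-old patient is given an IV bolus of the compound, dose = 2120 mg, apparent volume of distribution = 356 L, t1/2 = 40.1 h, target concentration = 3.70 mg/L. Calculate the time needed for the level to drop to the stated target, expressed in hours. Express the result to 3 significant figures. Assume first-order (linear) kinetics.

C₀ = Dose / Vd = 2120 / 356 = 5.955 mg/L
k = ln2 / t½ = 0.693147 / 40.1 = 0.01729 h⁻¹
t = ln(C₀ / C) / k = ln(5.955 / 3.70) / 0.01729
  = ln(1.609) / 0.01729 = 0.4756 / 0.01729 = 27.51 h

27.5 h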